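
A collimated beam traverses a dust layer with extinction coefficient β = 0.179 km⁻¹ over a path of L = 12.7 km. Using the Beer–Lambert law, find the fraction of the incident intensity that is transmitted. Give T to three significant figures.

0.103

τ = β·L = 0.179 × 12.7 = 2.2733.
T = exp(−2.2733) = 0.1030.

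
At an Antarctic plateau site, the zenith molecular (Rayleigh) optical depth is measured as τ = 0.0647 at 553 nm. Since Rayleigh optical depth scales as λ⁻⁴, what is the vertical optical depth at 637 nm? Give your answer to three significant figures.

τ(637 nm) = τ(553 nm) × (553/637)⁴ = 0.0647 × (0.8681)⁴ = 0.0647 × 0.5680 = 0.0367.

0.0367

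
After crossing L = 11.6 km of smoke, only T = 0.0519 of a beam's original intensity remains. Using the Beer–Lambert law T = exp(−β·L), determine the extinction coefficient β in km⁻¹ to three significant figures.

0.255 km⁻¹

Beer–Lambert: T = exp(−βL) ⇒ β = −ln(T)/L = −ln(0.0519)/11.6 = 2.9584/11.6 = 0.255 km⁻¹.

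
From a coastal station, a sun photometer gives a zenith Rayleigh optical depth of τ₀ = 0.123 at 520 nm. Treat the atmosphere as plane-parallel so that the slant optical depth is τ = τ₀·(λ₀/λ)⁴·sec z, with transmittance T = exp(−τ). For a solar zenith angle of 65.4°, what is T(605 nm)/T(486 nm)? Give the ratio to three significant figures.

1.25

Airmass: sec 65.4° = 2.4022.
τ(605 nm) = 0.123 × (520/605)⁴ × 2.4022 = 0.123 × 0.5457 × 2.4022 = 0.1613.
τ(486 nm) = 0.123 × (520/486)⁴ × 2.4022 = 0.123 × 1.3106 × 2.4022 = 0.3872.
T(605)/T(486) = exp(τ_B − τ_A) = exp(0.2260) = 1.2536.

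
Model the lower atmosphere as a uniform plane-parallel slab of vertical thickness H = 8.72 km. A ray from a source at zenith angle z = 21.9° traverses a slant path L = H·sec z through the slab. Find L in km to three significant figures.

9.40 km

sec z = 1/cos 21.9° = 1.0778.
L = 8.72 × 1.0778 = 9.398 km.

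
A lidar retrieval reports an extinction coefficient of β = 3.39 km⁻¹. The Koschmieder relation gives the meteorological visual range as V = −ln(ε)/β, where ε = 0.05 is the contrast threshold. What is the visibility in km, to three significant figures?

V = −ln(0.05) / 3.39 = 2.996 / 3.39 = 0.8837 km.

0.884 km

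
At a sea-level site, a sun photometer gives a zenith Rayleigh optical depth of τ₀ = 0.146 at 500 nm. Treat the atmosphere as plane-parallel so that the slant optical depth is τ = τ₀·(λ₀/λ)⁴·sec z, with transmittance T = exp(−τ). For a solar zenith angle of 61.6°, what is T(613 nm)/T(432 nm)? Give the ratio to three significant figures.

Airmass: sec 61.6° = 2.1025.
τ(613 nm) = 0.146 × (500/613)⁴ × 2.1025 = 0.146 × 0.4426 × 2.1025 = 0.1359.
τ(432 nm) = 0.146 × (500/432)⁴ × 2.1025 = 0.146 × 1.7945 × 2.1025 = 0.5509.
T(613)/T(432) = exp(τ_B − τ_A) = exp(0.4150) = 1.5143.

1.51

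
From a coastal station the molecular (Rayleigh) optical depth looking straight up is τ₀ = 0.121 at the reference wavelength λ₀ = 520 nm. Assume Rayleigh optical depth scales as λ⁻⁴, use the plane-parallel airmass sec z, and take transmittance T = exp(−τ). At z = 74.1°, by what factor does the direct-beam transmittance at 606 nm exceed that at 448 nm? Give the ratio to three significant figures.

Airmass: sec 74.1° = 3.6502.
τ(606 nm) = 0.121 × (520/606)⁴ × 3.6502 = 0.121 × 0.5422 × 3.6502 = 0.2395.
τ(448 nm) = 0.121 × (520/448)⁴ × 3.6502 = 0.121 × 1.8151 × 3.6502 = 0.8017.
T(606)/T(448) = exp(τ_B − τ_A) = exp(0.5622) = 1.7546.

1.75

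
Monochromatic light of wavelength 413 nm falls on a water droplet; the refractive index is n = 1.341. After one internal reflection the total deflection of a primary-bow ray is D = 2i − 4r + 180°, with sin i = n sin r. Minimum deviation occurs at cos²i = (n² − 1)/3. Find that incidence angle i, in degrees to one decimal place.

58.9°

cos²i = (1.341² − 1)/3 = (1.79828 − 1)/3 = 0.26609.
cos i = 0.51584, so i = 58.946°.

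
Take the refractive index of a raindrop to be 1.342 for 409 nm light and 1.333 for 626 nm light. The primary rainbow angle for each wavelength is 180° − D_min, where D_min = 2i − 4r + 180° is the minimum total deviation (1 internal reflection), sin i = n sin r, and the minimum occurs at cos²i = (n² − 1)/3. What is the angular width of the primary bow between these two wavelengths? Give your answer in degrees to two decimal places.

At 409 nm (n = 1.342): cos²i = 0.26699 → i = 58.888°, r = 39.641°, D_min = 139.213°, rainbow angle = 40.787°.
At 626 nm (n = 1.333): cos²i = 0.25896 → i = 59.410°, r = 40.225°, D_min = 137.922°, rainbow angle = 42.078°.
Angular width = |40.787° − 42.078°| = 1.291°.

1.29°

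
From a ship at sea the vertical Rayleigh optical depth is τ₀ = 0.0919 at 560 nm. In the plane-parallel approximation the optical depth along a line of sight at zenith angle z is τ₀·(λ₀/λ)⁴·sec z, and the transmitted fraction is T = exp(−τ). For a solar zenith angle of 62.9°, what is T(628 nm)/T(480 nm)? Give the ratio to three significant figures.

Airmass: sec 62.9° = 2.1952.
τ(628 nm) = 0.0919 × (560/628)⁴ × 2.1952 = 0.0919 × 0.6323 × 2.1952 = 0.1276.
τ(480 nm) = 0.0919 × (560/480)⁴ × 2.1952 = 0.0919 × 1.8526 × 2.1952 = 0.3737.
T(628)/T(480) = exp(τ_B − τ_A) = exp(0.2462) = 1.2791.

1.28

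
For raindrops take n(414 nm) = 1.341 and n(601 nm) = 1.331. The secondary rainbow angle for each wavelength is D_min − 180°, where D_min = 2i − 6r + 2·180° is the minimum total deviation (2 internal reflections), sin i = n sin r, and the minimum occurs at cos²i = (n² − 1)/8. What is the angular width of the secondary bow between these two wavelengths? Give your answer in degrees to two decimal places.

2.60°

At 414 nm (n = 1.341): cos²i = 0.09979 → i = 71.586°, r = 45.034°, D_min = 232.966°, rainbow angle = 52.966°.
At 601 nm (n = 1.331): cos²i = 0.09645 → i = 71.907°, r = 45.575°, D_min = 230.365°, rainbow angle = 50.365°.
Angular width = |52.966° − 50.365°| = 2.601°.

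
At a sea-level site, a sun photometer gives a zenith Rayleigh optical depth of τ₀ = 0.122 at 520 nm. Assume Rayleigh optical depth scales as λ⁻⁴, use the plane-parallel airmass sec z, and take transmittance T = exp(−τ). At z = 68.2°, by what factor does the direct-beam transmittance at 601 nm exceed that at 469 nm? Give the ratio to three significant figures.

1.37

Airmass: sec 68.2° = 2.6927.
τ(601 nm) = 0.122 × (520/601)⁴ × 2.6927 = 0.122 × 0.5604 × 2.6927 = 0.1841.
τ(469 nm) = 0.122 × (520/469)⁴ × 2.6927 = 0.122 × 1.5112 × 2.6927 = 0.4965.
T(601)/T(469) = exp(τ_B − τ_A) = exp(0.3123) = 1.3666.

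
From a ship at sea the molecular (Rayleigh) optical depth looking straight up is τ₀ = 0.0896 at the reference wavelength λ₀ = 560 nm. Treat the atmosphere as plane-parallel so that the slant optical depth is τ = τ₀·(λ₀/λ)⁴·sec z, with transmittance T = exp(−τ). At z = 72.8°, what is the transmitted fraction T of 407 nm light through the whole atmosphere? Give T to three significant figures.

0.338

sec 72.8° = 3.3817.
τ = 0.0896 × (560/407)⁴ × 3.3817 = 0.0896 × 3.5841 × 3.3817 = 1.0860.
T = exp(−1.0860) = 0.3376.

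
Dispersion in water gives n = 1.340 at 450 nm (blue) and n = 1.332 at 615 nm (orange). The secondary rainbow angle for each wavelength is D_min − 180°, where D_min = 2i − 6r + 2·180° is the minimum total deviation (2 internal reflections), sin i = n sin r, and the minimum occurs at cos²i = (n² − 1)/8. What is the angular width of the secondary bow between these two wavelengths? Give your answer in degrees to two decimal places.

2.08°

At 450 nm (n = 1.340): cos²i = 0.09945 → i = 71.618°, r = 45.088°, D_min = 232.709°, rainbow angle = 52.709°.
At 615 nm (n = 1.332): cos²i = 0.09678 → i = 71.875°, r = 45.520°, D_min = 230.628°, rainbow angle = 50.628°.
Angular width = |52.709° − 50.628°| = 2.080°.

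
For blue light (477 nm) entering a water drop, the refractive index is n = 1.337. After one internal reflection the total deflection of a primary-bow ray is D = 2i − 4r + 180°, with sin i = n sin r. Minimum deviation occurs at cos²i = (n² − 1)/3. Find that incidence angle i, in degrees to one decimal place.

cos²i = (1.337² − 1)/3 = (1.78757 − 1)/3 = 0.26252.
cos i = 0.51237, so i = 59.178°.

59.2°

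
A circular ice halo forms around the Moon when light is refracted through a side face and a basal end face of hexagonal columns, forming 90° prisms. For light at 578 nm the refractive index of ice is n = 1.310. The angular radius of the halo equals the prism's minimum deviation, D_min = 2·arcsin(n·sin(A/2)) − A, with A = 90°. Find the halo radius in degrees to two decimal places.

45.73°

n·sin(A/2) = 1.310 × sin 45° = 1.310 × 0.7071 = 0.9263.
D_min = 2·arcsin(0.9263) − 90° = 2 × 67.867° − 90° = 45.733°.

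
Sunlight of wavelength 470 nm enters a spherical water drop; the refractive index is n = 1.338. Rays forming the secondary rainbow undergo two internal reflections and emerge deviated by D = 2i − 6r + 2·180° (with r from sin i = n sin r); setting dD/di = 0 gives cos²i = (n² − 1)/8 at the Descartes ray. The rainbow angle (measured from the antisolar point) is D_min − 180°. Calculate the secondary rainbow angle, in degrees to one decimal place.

52.2°

cos²i = (1.79024 − 1)/8 = 0.09878; i = arccos(0.31429) = 71.682°.
sin r = sin 71.682°/1.338 = 0.70951; r = 45.195°.
D_min = 2·71.682° − 6·45.195° + 360° = 232.193°.
Rainbow angle = D_min − 180° = 52.193°.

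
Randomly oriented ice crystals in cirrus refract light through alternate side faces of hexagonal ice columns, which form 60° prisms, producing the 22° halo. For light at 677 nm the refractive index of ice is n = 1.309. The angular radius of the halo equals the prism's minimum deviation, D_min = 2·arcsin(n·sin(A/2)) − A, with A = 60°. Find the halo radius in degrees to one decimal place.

n·sin(A/2) = 1.309 × sin 30° = 1.309 × 0.5000 = 0.6545.
D_min = 2·arcsin(0.6545) − 60° = 2 × 40.882° − 60° = 21.763°.

21.8°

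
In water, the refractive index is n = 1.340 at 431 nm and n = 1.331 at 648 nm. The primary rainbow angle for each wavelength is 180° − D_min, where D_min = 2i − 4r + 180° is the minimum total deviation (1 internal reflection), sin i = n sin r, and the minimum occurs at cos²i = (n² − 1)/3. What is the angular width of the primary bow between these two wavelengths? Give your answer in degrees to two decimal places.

1.30°

At 431 nm (n = 1.340): cos²i = 0.26520 → i = 59.004°, r = 39.770°, D_min = 138.929°, rainbow angle = 41.071°.
At 648 nm (n = 1.331): cos²i = 0.25719 → i = 59.527°, r = 40.356°, D_min = 137.630°, rainbow angle = 42.370°.
Angular width = |41.071° − 42.370°| = 1.299°.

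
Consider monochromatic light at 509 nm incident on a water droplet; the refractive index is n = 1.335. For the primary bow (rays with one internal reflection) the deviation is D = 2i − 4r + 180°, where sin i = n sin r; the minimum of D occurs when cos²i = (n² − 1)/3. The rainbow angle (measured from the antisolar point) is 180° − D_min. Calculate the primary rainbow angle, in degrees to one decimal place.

41.8°

cos²i = (1.78222 − 1)/3 = 0.26074; i = arccos(0.51063) = 59.294°.
sin r = sin 59.294°/1.335 = 0.64405; r = 40.094°.
D_min = 2·59.294° − 4·40.094° + 180° = 138.212°.
Rainbow angle = 180° − D_min = 41.788°.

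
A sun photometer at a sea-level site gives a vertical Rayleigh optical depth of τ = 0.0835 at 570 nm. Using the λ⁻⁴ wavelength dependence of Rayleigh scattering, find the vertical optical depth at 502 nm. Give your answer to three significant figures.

0.139

τ(502 nm) = τ(570 nm) × (570/502)⁴ = 0.0835 × (1.1355)⁴ = 0.0835 × 1.6622 = 0.1388.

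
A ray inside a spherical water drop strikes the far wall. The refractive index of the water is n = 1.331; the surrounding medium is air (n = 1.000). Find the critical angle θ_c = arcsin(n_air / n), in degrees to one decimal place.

sin θ_c = n_air / n = 1.000 / 1.331 = 0.7513.
θ_c = arcsin(0.7513) = 48.70°.

48.7°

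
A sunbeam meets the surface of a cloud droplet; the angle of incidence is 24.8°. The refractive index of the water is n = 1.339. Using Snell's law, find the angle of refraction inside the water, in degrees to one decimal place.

18.3°

Snell: sin θ_r = sin θ_i / n = sin 24.8° / 1.339 = 0.4195 / 1.339 = 0.3133.
θ_r = arcsin(0.3133) = 18.26°.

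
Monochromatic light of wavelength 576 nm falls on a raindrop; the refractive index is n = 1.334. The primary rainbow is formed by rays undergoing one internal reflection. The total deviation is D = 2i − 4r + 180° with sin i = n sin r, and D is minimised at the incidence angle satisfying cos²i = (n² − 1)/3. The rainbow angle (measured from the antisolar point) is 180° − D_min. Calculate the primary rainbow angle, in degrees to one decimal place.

cos²i = (1.77956 − 1)/3 = 0.25985; i = arccos(0.50976) = 59.352°.
sin r = sin 59.352°/1.334 = 0.64492; r = 40.159°.
D_min = 2·59.352° − 4·40.159° + 180° = 138.067°.
Rainbow angle = 180° − D_min = 41.933°.

41.9°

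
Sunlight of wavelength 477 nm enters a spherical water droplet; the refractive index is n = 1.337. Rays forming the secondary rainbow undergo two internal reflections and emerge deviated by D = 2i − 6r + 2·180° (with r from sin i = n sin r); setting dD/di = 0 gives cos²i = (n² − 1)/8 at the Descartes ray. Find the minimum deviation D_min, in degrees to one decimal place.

cos²i = (1.78757 − 1)/8 = 0.09845; i = arccos(0.31376) = 71.714°.
sin r = sin 71.714°/1.337 = 0.71017; r = 45.249°.
D_min = 2·71.714° − 6·45.249° + 360° = 231.934°.

231.9°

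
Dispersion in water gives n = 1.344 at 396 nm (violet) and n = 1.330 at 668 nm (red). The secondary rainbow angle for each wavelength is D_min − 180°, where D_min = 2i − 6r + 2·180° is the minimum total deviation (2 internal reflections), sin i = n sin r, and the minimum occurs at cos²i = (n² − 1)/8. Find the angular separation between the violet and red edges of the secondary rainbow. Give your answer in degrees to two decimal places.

At 396 nm (n = 1.344): cos²i = 0.10079 → i = 71.490°, r = 44.874°, D_min = 233.733°, rainbow angle = 53.733°.
At 668 nm (n = 1.330): cos²i = 0.09611 → i = 71.940°, r = 45.630°, D_min = 230.101°, rainbow angle = 50.101°.
Angular width = |53.733° − 50.101°| = 3.632°.

3.63°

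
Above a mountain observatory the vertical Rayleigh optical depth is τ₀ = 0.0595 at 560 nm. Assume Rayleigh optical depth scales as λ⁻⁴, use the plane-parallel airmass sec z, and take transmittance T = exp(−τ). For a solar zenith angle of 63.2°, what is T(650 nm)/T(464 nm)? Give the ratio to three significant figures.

1.23

Airmass: sec 63.2° = 2.2179.
τ(650 nm) = 0.0595 × (560/650)⁴ × 2.2179 = 0.0595 × 0.5509 × 2.2179 = 0.0727.
τ(464 nm) = 0.0595 × (560/464)⁴ × 2.2179 = 0.0595 × 2.1217 × 2.2179 = 0.2800.
T(650)/T(464) = exp(τ_B − τ_A) = exp(0.2073) = 1.2303.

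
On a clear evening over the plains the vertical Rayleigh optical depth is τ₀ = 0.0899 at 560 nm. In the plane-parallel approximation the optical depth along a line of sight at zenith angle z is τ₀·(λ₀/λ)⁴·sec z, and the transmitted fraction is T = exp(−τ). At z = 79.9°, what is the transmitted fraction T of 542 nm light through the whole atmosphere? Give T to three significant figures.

0.558

sec 79.9° = 5.7023.
τ = 0.0899 × (560/542)⁴ × 5.7023 = 0.0899 × 1.1396 × 5.7023 = 0.5842.
T = exp(−0.5842) = 0.5575.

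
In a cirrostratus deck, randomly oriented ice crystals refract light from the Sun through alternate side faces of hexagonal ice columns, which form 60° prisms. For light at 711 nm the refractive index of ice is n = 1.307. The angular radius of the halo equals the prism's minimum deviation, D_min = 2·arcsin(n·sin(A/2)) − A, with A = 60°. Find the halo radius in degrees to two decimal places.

21.61°

n·sin(A/2) = 1.307 × sin 30° = 1.307 × 0.5000 = 0.6535.
D_min = 2·arcsin(0.6535) − 60° = 2 × 40.806° − 60° = 21.612°.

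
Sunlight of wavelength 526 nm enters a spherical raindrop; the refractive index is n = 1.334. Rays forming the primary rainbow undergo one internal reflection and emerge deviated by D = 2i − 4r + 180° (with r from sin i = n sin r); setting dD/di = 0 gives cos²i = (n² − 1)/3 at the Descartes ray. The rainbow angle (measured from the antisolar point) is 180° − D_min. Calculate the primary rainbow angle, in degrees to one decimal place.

41.9°

cos²i = (1.77956 − 1)/3 = 0.25985; i = arccos(0.50976) = 59.352°.
sin r = sin 59.352°/1.334 = 0.64492; r = 40.159°.
D_min = 2·59.352° − 4·40.159° + 180° = 138.067°.
Rainbow angle = 180° − D_min = 41.933°.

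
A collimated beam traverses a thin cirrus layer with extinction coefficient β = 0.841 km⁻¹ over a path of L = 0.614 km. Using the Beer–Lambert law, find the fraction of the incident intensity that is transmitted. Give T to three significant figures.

0.597

τ = β·L = 0.841 × 0.614 = 0.5164.
T = exp(−0.5164) = 0.5967.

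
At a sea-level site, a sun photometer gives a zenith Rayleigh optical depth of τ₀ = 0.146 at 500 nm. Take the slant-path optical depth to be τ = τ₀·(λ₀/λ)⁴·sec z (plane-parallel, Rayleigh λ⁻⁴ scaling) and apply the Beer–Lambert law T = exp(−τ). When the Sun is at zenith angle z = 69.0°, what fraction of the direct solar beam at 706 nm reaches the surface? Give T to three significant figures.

sec 69.0° = 2.7904.
τ = 0.146 × (500/706)⁴ × 2.7904 = 0.146 × 0.2516 × 2.7904 = 0.1025.
T = exp(−0.1025) = 0.9026.

0.903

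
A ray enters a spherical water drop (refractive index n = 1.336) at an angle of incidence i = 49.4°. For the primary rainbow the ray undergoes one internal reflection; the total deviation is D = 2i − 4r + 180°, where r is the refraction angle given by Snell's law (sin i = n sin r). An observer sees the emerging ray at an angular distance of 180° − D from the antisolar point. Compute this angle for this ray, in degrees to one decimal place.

sin r = sin 49.4° / 1.336 = 0.7593/1.336 = 0.5683; r = 34.63°.
D = 2·49.4° − 4·34.63° + 180° = 98.80° − 138.53° + 180° = 140.27°.
Angle from antisolar point = 180° − D = 39.73°.

39.7°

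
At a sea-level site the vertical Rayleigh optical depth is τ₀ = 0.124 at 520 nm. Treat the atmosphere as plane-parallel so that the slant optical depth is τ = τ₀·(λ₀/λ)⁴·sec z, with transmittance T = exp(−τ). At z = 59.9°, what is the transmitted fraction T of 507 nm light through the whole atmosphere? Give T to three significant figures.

0.761

sec 59.9° = 1.9940.
τ = 0.124 × (520/507)⁴ × 1.9940 = 0.124 × 1.1066 × 1.9940 = 0.2736.
T = exp(−0.2736) = 0.7606.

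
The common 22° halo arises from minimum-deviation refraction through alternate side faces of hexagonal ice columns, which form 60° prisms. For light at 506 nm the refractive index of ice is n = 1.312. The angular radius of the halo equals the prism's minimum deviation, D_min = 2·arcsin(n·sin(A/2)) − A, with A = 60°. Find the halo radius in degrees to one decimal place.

n·sin(A/2) = 1.312 × sin 30° = 1.312 × 0.5000 = 0.6560.
D_min = 2·arcsin(0.6560) − 60° = 2 × 40.996° − 60° = 21.991°.

22.0°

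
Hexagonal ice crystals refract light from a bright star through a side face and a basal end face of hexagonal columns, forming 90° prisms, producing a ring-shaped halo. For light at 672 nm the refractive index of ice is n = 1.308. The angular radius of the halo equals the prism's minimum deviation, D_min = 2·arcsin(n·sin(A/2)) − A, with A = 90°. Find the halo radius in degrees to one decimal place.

n·sin(A/2) = 1.308 × sin 45° = 1.308 × 0.7071 = 0.9249.
D_min = 2·arcsin(0.9249) − 90° = 2 × 67.653° − 90° = 45.305°.

45.3°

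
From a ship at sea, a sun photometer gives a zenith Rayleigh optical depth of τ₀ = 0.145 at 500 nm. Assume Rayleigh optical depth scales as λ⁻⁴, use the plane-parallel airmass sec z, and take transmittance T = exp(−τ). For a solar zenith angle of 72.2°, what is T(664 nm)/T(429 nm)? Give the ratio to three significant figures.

2.06

Airmass: sec 72.2° = 3.2712.
τ(664 nm) = 0.145 × (500/664)⁴ × 3.2712 = 0.145 × 0.3215 × 3.2712 = 0.1525.
τ(429 nm) = 0.145 × (500/429)⁴ × 3.2712 = 0.145 × 1.8452 × 3.2712 = 0.8752.
T(664)/T(429) = exp(τ_B − τ_A) = exp(0.7227) = 2.0601.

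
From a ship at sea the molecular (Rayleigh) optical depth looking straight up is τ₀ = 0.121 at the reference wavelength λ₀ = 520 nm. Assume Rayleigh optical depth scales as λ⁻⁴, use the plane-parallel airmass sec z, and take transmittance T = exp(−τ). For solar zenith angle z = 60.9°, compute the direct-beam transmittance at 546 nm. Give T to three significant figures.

0.815

sec 60.9° = 2.0562.
τ = 0.121 × (520/546)⁴ × 2.0562 = 0.121 × 0.8227 × 2.0562 = 0.2047.
T = exp(−0.2047) = 0.8149.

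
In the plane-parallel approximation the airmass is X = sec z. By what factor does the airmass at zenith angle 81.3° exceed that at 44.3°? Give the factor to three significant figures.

X(81.3°)/X(44.3°) = sec 81.3° / sec 44.3° = cos 44.3° / cos 81.3° = 0.7157/0.1513 = 4.7315.

4.73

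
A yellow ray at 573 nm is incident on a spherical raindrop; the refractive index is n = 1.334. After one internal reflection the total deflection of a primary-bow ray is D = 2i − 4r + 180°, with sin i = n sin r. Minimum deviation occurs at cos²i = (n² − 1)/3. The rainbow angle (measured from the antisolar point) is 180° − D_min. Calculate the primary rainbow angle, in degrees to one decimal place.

cos²i = (1.77956 − 1)/3 = 0.25985; i = arccos(0.50976) = 59.352°.
sin r = sin 59.352°/1.334 = 0.64492; r = 40.159°.
D_min = 2·59.352° − 4·40.159° + 180° = 138.067°.
Rainbow angle = 180° − D_min = 41.933°.

41.9°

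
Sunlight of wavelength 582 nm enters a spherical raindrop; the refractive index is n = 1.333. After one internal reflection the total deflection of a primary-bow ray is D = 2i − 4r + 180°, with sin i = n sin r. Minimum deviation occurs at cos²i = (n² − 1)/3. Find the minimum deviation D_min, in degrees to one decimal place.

137.9°

cos²i = (1.77689 − 1)/3 = 0.25896; i = arccos(0.50888) = 59.410°.
sin r = sin 59.410°/1.333 = 0.64579; r = 40.225°.
D_min = 2·59.410° − 4·40.225° + 180° = 137.922°.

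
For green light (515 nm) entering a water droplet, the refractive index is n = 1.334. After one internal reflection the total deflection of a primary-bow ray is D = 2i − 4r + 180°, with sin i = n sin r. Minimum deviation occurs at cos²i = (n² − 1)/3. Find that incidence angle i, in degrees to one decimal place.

59.4°

cos²i = (1.334² − 1)/3 = (1.77956 − 1)/3 = 0.25985.
cos i = 0.50976, so i = 59.352°.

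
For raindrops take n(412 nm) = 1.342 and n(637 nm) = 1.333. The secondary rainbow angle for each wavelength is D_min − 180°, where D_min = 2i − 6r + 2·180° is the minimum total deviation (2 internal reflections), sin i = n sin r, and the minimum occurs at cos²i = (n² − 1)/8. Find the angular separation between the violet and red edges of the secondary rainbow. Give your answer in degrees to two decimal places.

At 412 nm (n = 1.342): cos²i = 0.10012 → i = 71.554°, r = 44.981°, D_min = 233.222°, rainbow angle = 53.222°.
At 637 nm (n = 1.333): cos²i = 0.09711 → i = 71.843°, r = 45.466°, D_min = 230.891°, rainbow angle = 50.891°.
Angular width = |53.222° − 50.891°| = 2.331°.

2.33°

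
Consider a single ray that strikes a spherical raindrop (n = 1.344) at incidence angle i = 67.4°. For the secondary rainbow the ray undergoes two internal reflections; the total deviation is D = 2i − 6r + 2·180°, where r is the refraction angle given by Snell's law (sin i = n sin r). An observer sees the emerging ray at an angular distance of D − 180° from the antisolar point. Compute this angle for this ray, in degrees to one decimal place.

54.5°

sin r = sin 67.4° / 1.344 = 0.9232/1.344 = 0.6869; r = 43.39°.
D = 2·67.4° − 6·43.39° + 2·180° = 134.80° − 260.32° + 360° = 234.48°.
Angle from antisolar point = D − 180° = 54.48°.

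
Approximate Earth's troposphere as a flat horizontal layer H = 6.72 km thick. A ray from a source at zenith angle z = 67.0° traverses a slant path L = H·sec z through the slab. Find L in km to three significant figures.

17.2 km

sec z = 1/cos 67.0° = 2.5593.
L = 6.72 × 2.5593 = 17.199 km.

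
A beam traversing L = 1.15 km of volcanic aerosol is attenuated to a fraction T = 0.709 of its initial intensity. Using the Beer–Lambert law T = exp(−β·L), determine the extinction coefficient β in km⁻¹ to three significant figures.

Beer–Lambert: T = exp(−βL) ⇒ β = −ln(T)/L = −ln(0.709)/1.15 = 0.3439/1.15 = 0.299 km⁻¹.

0.299 km⁻¹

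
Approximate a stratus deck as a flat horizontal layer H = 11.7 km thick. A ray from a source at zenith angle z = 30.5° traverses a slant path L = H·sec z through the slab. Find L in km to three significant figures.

sec z = 1/cos 30.5° = 1.1606.
L = 11.7 × 1.1606 = 13.579 km.

13.6 km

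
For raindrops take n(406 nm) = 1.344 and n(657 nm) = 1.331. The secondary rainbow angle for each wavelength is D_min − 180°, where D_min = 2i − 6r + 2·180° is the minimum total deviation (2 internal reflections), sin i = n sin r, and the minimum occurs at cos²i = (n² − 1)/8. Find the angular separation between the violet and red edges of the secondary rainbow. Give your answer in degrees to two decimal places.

3.37°

At 406 nm (n = 1.344): cos²i = 0.10079 → i = 71.490°, r = 44.874°, D_min = 233.733°, rainbow angle = 53.733°.
At 657 nm (n = 1.331): cos²i = 0.09645 → i = 71.907°, r = 45.575°, D_min = 230.365°, rainbow angle = 50.365°.
Angular width = |53.733° − 50.365°| = 3.368°.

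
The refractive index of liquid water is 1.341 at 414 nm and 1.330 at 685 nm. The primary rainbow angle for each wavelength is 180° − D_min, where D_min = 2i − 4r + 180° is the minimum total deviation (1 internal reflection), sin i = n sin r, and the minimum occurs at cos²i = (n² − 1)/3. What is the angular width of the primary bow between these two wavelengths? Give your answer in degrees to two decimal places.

At 414 nm (n = 1.341): cos²i = 0.26609 → i = 58.946°, r = 39.705°, D_min = 139.071°, rainbow angle = 40.929°.
At 685 nm (n = 1.330): cos²i = 0.25630 → i = 59.585°, r = 40.422°, D_min = 137.484°, rainbow angle = 42.516°.
Angular width = |40.929° − 42.516°| = 1.588°.

1.59°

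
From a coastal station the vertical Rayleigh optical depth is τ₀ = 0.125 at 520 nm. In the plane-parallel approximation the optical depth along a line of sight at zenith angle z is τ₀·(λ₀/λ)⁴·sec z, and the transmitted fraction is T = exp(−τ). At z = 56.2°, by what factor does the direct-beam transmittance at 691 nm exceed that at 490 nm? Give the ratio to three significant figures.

Airmass: sec 56.2° = 1.7976.
τ(691 nm) = 0.125 × (520/691)⁴ × 1.7976 = 0.125 × 0.3207 × 1.7976 = 0.0721.
τ(490 nm) = 0.125 × (520/490)⁴ × 1.7976 = 0.125 × 1.2683 × 1.7976 = 0.2850.
T(691)/T(490) = exp(τ_B − τ_A) = exp(0.2129) = 1.2373.

1.24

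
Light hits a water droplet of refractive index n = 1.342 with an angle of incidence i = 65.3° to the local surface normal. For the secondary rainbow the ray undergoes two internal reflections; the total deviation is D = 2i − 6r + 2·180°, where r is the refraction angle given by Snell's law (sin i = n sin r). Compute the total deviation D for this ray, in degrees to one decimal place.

sin r = sin 65.3° / 1.342 = 0.9085/1.342 = 0.6770; r = 42.61°.
D = 2·65.3° − 6·42.61° + 2·180° = 130.60° − 255.65° + 360° = 234.95°.

235.0°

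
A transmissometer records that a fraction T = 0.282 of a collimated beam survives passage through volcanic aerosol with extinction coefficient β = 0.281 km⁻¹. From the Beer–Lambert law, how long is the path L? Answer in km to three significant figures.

4.50 km

Beer–Lambert: T = exp(−βL) ⇒ L = −ln(T)/β = −ln(0.282)/0.281 = 1.2658/0.281 = 4.505 km.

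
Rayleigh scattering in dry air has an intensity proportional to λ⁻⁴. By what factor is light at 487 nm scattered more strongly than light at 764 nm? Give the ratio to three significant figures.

Rayleigh scattering ∝ λ⁻⁴, so the ratio of coefficients is the inverse fourth power of the wavelength ratio.
σ(487)/σ(764) = (764/487)⁴ = (1.5688)⁴ = 6.057.

6.06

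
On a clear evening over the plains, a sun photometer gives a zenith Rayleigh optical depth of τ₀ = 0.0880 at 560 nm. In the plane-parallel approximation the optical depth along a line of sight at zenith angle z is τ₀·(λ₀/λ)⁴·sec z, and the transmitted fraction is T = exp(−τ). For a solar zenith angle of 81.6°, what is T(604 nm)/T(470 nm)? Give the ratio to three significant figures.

Airmass: sec 81.6° = 6.8454.
τ(604 nm) = 0.0880 × (560/604)⁴ × 6.8454 = 0.0880 × 0.7389 × 6.8454 = 0.4451.
τ(470 nm) = 0.0880 × (560/470)⁴ × 6.8454 = 0.0880 × 2.0154 × 6.8454 = 1.2141.
T(604)/T(470) = exp(τ_B − τ_A) = exp(0.7689) = 2.1575.

2.16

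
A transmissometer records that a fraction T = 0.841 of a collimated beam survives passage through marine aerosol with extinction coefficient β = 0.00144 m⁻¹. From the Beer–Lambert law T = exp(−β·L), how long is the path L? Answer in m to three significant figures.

120 m

Beer–Lambert: T = exp(−βL) ⇒ L = −ln(T)/β = −ln(0.841)/0.00144 = 0.1732/0.00144 = 120.3 m.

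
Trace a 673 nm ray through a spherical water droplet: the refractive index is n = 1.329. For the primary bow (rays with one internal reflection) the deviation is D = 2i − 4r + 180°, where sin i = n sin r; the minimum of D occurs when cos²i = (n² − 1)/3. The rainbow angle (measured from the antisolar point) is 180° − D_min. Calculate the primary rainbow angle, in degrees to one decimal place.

42.7°

cos²i = (1.76624 − 1)/3 = 0.25541; i = arccos(0.50538) = 59.643°.
sin r = sin 59.643°/1.329 = 0.64928; r = 40.487°.
D_min = 2·59.643° − 4·40.487° + 180° = 137.337°.
Rainbow angle = 180° − D_min = 42.663°.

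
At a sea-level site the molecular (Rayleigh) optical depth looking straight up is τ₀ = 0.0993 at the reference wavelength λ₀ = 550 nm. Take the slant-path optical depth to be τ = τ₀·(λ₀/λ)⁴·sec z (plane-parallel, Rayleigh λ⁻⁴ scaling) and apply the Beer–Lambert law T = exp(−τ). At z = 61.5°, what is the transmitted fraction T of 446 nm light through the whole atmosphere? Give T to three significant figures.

sec 61.5° = 2.0957.
τ = 0.0993 × (550/446)⁴ × 2.0957 = 0.0993 × 2.3127 × 2.0957 = 0.4813.
T = exp(−0.4813) = 0.6180.

0.618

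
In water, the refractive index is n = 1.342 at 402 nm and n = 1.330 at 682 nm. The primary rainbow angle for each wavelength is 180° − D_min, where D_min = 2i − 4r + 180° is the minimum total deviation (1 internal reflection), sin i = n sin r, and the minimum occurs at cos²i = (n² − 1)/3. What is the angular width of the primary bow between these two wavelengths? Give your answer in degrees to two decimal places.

At 402 nm (n = 1.342): cos²i = 0.26699 → i = 58.888°, r = 39.641°, D_min = 139.213°, rainbow angle = 40.787°.
At 682 nm (n = 1.330): cos²i = 0.25630 → i = 59.585°, r = 40.422°, D_min = 137.484°, rainbow angle = 42.516°.
Angular width = |40.787° − 42.516°| = 1.729°.

1.73°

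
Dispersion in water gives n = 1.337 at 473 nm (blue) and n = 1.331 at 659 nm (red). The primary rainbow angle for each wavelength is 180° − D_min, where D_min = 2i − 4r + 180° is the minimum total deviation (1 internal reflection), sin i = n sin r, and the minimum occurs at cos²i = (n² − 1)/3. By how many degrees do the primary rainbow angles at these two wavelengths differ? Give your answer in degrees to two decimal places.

0.87°

At 473 nm (n = 1.337): cos²i = 0.26252 → i = 59.178°, r = 39.964°, D_min = 138.500°, rainbow angle = 41.500°.
At 659 nm (n = 1.331): cos²i = 0.25719 → i = 59.527°, r = 40.356°, D_min = 137.630°, rainbow angle = 42.370°.
Angular width = |41.500° − 42.370°| = 0.870°.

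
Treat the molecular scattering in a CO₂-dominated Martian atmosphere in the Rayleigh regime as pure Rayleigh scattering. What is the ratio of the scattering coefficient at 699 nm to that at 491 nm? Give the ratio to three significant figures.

Rayleigh scattering ∝ λ⁻⁴, so the ratio of coefficients is the inverse fourth power of the wavelength ratio.
σ(699)/σ(491) = (491/699)⁴ = (0.7024)⁴ = 0.2435.

0.243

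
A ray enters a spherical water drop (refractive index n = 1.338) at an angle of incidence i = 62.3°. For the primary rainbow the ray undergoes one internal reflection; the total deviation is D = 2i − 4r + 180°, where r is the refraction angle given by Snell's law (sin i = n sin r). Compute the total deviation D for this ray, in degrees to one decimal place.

sin r = sin 62.3° / 1.338 = 0.8854/1.338 = 0.6617; r = 41.43°.
D = 2·62.3° − 4·41.43° + 180° = 124.60° − 165.73° + 180° = 138.87°.

138.9°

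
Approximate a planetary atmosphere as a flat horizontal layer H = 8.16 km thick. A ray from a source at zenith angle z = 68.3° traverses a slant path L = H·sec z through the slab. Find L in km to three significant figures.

sec z = 1/cos 68.3° = 2.7046.
L = 8.16 × 2.7046 = 22.069 km.

22.1 km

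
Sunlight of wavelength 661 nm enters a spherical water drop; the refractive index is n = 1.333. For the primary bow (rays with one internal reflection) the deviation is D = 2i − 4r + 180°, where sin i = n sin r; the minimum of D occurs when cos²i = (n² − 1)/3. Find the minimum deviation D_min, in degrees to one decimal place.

137.9°

cos²i = (1.77689 − 1)/3 = 0.25896; i = arccos(0.50888) = 59.410°.
sin r = sin 59.410°/1.333 = 0.64579; r = 40.225°.
D_min = 2·59.410° − 4·40.225° + 180° = 137.922°.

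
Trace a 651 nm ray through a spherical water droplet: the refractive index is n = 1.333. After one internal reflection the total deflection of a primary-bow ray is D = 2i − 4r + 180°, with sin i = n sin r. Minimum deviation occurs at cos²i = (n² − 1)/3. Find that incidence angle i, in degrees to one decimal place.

cos²i = (1.333² − 1)/3 = (1.77689 − 1)/3 = 0.25896.
cos i = 0.50888, so i = 59.410°.

59.4°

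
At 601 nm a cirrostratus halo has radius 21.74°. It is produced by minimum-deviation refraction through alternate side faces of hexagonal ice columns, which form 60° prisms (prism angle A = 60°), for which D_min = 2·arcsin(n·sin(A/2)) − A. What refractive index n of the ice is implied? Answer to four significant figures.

Rearranging: n = sin((D_min + A)/2) / sin(A/2).
(D_min + A)/2 = (21.74° + 60°)/2 = 40.870°.
n = sin 40.870° / sin 30° = 0.6543 / 0.5000 = 1.3087.

1.309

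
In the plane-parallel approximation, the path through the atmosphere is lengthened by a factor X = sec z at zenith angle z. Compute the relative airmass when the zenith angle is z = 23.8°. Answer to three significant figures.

1.09

X = sec z = 1/cos 23.8° = 1/0.9150 = 1.0929.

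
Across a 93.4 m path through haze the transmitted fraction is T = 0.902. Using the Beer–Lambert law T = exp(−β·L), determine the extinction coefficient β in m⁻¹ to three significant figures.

Beer–Lambert: T = exp(−βL) ⇒ β = −ln(T)/L = −ln(0.902)/93.4 = 0.1031/93.4 = 0.001104 m⁻¹.

0.00110 m⁻¹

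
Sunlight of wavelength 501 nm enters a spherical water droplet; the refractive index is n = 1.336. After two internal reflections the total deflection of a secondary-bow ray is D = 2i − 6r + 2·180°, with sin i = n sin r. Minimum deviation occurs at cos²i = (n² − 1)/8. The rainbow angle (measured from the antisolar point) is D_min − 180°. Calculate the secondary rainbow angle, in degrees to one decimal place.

cos²i = (1.78490 − 1)/8 = 0.09811; i = arccos(0.31323) = 71.746°.
sin r = sin 71.746°/1.336 = 0.71084; r = 45.303°.
D_min = 2·71.746° − 6·45.303° + 360° = 231.674°.
Rainbow angle = D_min − 180° = 51.674°.

51.7°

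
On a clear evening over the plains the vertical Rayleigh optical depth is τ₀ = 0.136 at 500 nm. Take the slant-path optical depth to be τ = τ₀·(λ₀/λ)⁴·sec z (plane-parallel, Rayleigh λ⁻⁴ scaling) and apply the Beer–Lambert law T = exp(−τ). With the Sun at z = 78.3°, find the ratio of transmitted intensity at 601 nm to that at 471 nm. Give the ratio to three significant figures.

Airmass: sec 78.3° = 4.9313.
τ(601 nm) = 0.136 × (500/601)⁴ × 4.9313 = 0.136 × 0.4791 × 4.9313 = 0.3213.
τ(471 nm) = 0.136 × (500/471)⁴ × 4.9313 = 0.136 × 1.2700 × 4.9313 = 0.8517.
T(601)/T(471) = exp(τ_B − τ_A) = exp(0.5304) = 1.6997.

1.70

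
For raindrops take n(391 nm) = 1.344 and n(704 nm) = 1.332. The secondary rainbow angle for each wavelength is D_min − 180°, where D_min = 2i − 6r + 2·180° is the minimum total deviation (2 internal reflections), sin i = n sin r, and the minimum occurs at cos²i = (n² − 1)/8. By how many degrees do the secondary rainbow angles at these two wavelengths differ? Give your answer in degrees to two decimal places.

At 391 nm (n = 1.344): cos²i = 0.10079 → i = 71.490°, r = 44.874°, D_min = 233.733°, rainbow angle = 53.733°.
At 704 nm (n = 1.332): cos²i = 0.09678 → i = 71.875°, r = 45.520°, D_min = 230.628°, rainbow angle = 50.628°.
Angular width = |53.733° − 50.628°| = 3.104°.

3.10°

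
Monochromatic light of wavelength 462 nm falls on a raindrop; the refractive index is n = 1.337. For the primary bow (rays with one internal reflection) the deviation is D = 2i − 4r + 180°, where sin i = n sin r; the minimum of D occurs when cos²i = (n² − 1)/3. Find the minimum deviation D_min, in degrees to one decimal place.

138.5°

cos²i = (1.78757 − 1)/3 = 0.26252; i = arccos(0.51237) = 59.178°.
sin r = sin 59.178°/1.337 = 0.64231; r = 39.964°.
D_min = 2·59.178° − 4·39.964° + 180° = 138.500°.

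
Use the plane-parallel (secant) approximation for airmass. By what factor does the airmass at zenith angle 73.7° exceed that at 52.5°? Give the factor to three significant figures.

2.17

X(73.7°)/X(52.5°) = sec 73.7° / sec 52.5° = cos 52.5° / cos 73.7° = 0.6088/0.2807 = 2.1690.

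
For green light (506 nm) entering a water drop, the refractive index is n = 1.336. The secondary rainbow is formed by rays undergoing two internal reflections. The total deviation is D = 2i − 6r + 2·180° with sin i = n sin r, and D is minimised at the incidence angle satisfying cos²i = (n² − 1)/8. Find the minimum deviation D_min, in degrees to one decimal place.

cos²i = (1.78490 − 1)/8 = 0.09811; i = arccos(0.31323) = 71.746°.
sin r = sin 71.746°/1.336 = 0.71084; r = 45.303°.
D_min = 2·71.746° − 6·45.303° + 360° = 231.674°.

231.7°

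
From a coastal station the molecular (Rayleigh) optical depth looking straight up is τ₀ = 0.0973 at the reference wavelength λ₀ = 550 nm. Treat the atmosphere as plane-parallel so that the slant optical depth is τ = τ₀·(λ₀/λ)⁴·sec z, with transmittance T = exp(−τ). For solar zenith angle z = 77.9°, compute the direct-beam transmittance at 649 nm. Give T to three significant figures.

0.787

sec 77.9° = 4.7706.
τ = 0.0973 × (550/649)⁴ × 4.7706 = 0.0973 × 0.5158 × 4.7706 = 0.2394.
T = exp(−0.2394) = 0.7871.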